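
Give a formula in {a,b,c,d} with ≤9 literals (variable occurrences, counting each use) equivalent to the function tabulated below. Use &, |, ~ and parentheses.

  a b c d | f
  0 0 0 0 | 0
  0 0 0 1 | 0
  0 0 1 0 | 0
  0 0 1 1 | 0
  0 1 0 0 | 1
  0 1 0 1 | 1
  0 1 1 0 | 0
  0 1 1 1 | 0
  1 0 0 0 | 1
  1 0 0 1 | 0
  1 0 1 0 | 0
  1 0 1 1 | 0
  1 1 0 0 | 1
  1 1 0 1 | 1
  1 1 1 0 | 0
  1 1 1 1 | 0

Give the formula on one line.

((d | (a | b)) & (((~d | b) | c) & ~c))

  (a | b) = 0000111111111111
  (d | (a | b)) = 0101111111111111
  ~d = 1010101010101010
  (~d | b) = 1010111110101111
  ((~d | b) | c) = 1011111110111111
  ~c = 1100110011001100
  (((~d | b) | c) & ~c) = 1000110010001100
  ((d | (a | b)) & (((~d | b) | c) & ~c)) = 0000110010001100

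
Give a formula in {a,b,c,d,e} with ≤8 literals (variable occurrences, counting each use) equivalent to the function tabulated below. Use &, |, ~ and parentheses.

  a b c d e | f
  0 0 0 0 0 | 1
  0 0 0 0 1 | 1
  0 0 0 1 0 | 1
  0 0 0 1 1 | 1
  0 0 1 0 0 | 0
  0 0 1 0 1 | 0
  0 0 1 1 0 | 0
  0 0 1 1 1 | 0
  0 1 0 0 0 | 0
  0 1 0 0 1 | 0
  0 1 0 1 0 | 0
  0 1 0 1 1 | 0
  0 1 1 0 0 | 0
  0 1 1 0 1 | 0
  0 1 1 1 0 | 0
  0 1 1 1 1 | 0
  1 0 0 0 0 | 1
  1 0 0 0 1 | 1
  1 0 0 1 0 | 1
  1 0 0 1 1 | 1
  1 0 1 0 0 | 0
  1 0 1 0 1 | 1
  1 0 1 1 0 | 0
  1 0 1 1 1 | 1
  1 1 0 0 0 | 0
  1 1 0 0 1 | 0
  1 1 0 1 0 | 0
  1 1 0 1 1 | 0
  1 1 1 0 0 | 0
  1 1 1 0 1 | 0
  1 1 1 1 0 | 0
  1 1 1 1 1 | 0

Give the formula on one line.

  ~b = 11111111000000001111111100000000
  ~c = 11110000111100001111000011110000
  (a | ~c) = 11110000111100001111111111111111
  (e | ~c) = 11110101111101011111010111110101
  ((a | ~c) & (e | ~c)) = 11110000111100001111010111110101
  (~b & ((a | ~c) & (e | ~c))) = 11110000000000001111010100000000

(~b & ((a | ~c) & (e | ~c)))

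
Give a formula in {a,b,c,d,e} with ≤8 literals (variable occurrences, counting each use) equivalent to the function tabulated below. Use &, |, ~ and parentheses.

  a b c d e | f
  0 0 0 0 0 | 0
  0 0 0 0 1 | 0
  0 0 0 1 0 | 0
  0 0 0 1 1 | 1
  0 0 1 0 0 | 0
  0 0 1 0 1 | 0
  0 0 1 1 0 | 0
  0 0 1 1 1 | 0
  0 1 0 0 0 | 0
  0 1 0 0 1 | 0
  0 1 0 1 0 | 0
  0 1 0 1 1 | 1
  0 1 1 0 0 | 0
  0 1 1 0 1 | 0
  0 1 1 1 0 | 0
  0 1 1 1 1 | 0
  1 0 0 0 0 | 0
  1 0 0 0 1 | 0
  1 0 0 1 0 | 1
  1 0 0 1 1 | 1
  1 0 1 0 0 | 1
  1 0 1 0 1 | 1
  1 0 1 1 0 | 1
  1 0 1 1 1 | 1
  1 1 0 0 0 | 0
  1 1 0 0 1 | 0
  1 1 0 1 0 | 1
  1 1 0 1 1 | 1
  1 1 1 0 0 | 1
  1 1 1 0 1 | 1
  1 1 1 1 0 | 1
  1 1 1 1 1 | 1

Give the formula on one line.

  ~a = 11111111111111110000000000000000
  (~a | b) = 11111111111111110000000011111111
  ((~a | b) & d) = 00110011001100110000000000110011
  (((~a | b) & d) | c) = 00111111001111110000111100111111
  (d | (((~a | b) & d) | c)) = 00111111001111110011111100111111
  ~c = 11110000111100001111000011110000
  (~c & e) = 01010000010100000101000001010000
  ((~c & e) | a) = 01010000010100001111111111111111
  ((d | (((~a | b) & d) | c)) & ((~c & e) | a)) = 00010000000100000011111100111111

((d | (((~a | b) & d) | c)) & ((~c & e) | a))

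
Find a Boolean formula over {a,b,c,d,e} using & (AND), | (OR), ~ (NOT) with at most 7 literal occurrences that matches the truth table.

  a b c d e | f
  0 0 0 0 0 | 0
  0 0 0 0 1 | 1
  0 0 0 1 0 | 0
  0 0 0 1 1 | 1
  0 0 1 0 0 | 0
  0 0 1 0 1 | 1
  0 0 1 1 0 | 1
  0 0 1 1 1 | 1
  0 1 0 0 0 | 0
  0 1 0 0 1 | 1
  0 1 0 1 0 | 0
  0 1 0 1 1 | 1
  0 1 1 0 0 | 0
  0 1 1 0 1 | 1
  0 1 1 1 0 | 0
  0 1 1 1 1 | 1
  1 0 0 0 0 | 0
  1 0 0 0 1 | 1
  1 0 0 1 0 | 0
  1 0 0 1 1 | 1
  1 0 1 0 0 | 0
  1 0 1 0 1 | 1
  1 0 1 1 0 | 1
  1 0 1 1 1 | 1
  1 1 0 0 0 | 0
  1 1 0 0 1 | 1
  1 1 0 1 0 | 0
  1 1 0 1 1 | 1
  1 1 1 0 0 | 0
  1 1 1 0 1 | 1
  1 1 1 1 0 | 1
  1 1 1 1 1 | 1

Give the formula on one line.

(e | (c & ((e | d) & (~b | (d & a)))))

  (e | d) = 01110111011101110111011101110111
  ~b = 11111111000000001111111100000000
  (d & a) = 00000000000000000011001100110011
  (~b | (d & a)) = 11111111000000001111111100110011
  ((e | d) & (~b | (d & a))) = 01110111000000000111011100110011
  (c & ((e | d) & (~b | (d & a)))) = 00000111000000000000011100000011
  (e | (c & ((e | d) & (~b | (d & a))))) = 01010111010101010101011101010111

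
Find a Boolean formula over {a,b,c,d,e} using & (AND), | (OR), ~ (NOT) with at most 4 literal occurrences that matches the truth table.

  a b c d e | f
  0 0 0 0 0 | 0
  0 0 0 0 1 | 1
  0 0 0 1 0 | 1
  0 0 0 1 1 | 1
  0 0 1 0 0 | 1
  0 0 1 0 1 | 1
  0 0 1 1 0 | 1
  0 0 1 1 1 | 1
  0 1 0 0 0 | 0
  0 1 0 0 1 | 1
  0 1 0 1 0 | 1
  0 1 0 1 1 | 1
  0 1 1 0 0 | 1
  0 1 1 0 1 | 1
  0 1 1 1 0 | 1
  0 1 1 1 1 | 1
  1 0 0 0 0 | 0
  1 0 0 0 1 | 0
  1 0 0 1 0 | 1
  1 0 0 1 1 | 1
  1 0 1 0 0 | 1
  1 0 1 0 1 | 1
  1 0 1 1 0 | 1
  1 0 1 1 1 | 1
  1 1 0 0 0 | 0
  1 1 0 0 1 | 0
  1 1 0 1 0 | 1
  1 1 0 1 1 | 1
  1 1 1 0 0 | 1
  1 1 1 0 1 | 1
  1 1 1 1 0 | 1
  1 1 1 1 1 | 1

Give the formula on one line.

(((~a & e) | c) | d)

  ~a = 11111111111111110000000000000000
  (~a & e) = 01010101010101010000000000000000
  ((~a & e) | c) = 01011111010111110000111100001111
  (((~a & e) | c) | d) = 01111111011111110011111100111111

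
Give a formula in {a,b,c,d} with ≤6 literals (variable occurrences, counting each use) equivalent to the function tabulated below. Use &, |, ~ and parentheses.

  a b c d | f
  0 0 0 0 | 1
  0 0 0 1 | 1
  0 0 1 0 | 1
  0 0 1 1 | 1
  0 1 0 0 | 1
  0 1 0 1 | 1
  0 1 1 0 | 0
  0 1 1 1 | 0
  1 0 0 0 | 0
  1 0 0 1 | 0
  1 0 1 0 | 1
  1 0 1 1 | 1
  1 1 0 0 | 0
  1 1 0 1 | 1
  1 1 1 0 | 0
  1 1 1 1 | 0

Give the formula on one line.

  ~c = 1100110011001100
  ~b = 1111000011110000
  (~c | ~b) = 1111110011111100
  (b & d) = 0000010100000101
  (c | (b & d)) = 0011011100110111
  ~a = 1111111100000000
  ((c | (b & d)) | ~a) = 1111111100110111
  ((~c | ~b) & ((c | (b & d)) | ~a)) = 1111110000110100

((~c | ~b) & ((c | (b & d)) | ~a))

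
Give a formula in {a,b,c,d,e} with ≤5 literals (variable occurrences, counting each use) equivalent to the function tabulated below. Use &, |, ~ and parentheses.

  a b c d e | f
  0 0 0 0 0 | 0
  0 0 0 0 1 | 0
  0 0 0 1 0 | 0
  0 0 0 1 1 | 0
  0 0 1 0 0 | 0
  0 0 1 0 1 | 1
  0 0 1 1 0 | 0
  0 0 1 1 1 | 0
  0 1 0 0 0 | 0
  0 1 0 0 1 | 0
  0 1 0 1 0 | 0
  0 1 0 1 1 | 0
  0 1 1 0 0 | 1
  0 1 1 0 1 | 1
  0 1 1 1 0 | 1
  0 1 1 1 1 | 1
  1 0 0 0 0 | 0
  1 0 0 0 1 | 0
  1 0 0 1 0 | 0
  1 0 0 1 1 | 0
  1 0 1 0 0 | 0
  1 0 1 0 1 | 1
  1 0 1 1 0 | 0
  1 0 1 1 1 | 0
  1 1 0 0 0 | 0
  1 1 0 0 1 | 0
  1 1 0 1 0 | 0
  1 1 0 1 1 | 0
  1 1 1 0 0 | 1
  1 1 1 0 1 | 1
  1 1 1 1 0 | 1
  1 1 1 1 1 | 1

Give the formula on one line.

  ~d = 11001100110011001100110011001100
  (~d & e) = 01000100010001000100010001000100
  ((~d & e) | b) = 01000100111111110100010011111111
  (c & ((~d & e) | b)) = 00000100000011110000010000001111

(c & ((~d & e) | b))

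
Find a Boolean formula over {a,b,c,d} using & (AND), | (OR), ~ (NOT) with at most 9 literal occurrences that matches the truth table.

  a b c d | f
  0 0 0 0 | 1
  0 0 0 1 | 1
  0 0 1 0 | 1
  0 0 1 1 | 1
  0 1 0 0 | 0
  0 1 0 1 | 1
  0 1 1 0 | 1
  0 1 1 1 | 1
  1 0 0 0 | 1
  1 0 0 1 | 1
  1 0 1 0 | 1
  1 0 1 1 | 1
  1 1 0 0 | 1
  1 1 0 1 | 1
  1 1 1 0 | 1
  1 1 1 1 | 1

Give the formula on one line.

((d | c) | (~b | (~d & (((~b | ~d) & ~c) & a))))

  (d | c) = 0111011101110111
  ~b = 1111000011110000
  ~d = 1010101010101010
  (~b | ~d) = 1111101011111010
  ~c = 1100110011001100
  ((~b | ~d) & ~c) = 1100100011001000
  (((~b | ~d) & ~c) & a) = 0000000011001000
  (~d & (((~b | ~d) & ~c) & a)) = 0000000010001000
  (~b | (~d & (((~b | ~d) & ~c) & a))) = 1111000011111000
  ((d | c) | (~b | (~d & (((~b | ~d) & ~c) & a)))) = 1111011111111111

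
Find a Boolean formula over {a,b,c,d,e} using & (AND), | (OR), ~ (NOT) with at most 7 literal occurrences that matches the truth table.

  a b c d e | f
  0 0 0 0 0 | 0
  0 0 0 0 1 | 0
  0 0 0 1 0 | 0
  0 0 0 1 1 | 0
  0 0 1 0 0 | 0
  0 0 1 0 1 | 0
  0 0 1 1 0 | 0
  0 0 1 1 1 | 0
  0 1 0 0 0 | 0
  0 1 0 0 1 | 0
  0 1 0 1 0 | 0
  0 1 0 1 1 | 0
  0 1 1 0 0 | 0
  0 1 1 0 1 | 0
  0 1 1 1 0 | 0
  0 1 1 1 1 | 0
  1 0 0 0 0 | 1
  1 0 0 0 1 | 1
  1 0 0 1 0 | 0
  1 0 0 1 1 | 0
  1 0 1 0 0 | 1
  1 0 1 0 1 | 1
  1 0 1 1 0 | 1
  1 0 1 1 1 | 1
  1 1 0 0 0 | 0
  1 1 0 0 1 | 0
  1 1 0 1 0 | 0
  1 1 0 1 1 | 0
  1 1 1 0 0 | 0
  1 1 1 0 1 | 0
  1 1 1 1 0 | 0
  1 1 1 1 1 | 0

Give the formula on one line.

((~b | ~a) & (a & (~d | c)))

  ~b = 11111111000000001111111100000000
  ~a = 11111111111111110000000000000000
  (~b | ~a) = 11111111111111111111111100000000
  ~d = 11001100110011001100110011001100
  (~d | c) = 11001111110011111100111111001111
  (a & (~d | c)) = 00000000000000001100111111001111
  ((~b | ~a) & (a & (~d | c))) = 00000000000000001100111100000000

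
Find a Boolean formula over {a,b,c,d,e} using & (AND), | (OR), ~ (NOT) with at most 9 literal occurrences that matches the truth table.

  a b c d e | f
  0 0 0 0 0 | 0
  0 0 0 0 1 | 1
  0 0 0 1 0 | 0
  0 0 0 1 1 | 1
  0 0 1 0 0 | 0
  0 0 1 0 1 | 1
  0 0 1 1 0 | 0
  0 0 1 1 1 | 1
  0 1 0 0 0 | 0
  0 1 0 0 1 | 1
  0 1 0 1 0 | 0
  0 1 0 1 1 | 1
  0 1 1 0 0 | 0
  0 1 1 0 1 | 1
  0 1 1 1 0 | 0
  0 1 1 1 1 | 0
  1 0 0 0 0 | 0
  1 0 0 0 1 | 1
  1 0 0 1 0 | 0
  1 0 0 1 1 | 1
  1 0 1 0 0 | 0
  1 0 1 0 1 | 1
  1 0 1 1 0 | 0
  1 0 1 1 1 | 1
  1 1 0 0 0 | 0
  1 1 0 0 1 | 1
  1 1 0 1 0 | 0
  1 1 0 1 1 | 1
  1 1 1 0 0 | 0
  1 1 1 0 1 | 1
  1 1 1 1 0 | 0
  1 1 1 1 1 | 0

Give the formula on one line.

  ~c = 11110000111100001111000011110000
  ~b = 11111111000000001111111100000000
  (~c | ~b) = 11111111111100001111111111110000
  ~d = 11001100110011001100110011001100
  (a | ~c) = 11110000111100001111111111111111
  (~b & (a | ~c)) = 11110000000000001111111100000000
  (c & (~b & (a | ~c))) = 00000000000000000000111100000000
  (~d | (c & (~b & (a | ~c)))) = 11001100110011001100111111001100
  ((~c | ~b) | (~d | (c & (~b & (a | ~c))))) = 11111111111111001111111111111100
  (e & ((~c | ~b) | (~d | (c & (~b & (a | ~c)))))) = 01010101010101000101010101010100

(e & ((~c | ~b) | (~d | (c & (~b & (a | ~c))))))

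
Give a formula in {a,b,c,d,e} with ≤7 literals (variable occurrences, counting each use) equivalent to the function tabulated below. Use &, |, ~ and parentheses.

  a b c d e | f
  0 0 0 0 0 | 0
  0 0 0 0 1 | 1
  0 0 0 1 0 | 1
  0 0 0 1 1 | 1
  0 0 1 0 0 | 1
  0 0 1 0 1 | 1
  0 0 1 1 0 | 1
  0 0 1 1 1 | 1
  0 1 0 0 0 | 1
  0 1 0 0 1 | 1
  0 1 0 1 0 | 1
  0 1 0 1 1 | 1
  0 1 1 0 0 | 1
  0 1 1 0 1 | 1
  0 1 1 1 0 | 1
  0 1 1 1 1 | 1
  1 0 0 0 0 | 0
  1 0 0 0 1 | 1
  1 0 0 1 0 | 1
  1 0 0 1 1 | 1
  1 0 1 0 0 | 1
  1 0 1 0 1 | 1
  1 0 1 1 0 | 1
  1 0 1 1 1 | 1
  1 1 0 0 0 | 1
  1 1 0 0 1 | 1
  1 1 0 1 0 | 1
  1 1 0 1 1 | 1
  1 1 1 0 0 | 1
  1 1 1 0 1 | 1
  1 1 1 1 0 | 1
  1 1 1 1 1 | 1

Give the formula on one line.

  (e | d) = 01110111011101110111011101110111
  ((e | d) | b) = 01110111111111110111011111111111
  (((e | d) | b) | c) = 01111111111111110111111111111111

(((e | d) | b) | c)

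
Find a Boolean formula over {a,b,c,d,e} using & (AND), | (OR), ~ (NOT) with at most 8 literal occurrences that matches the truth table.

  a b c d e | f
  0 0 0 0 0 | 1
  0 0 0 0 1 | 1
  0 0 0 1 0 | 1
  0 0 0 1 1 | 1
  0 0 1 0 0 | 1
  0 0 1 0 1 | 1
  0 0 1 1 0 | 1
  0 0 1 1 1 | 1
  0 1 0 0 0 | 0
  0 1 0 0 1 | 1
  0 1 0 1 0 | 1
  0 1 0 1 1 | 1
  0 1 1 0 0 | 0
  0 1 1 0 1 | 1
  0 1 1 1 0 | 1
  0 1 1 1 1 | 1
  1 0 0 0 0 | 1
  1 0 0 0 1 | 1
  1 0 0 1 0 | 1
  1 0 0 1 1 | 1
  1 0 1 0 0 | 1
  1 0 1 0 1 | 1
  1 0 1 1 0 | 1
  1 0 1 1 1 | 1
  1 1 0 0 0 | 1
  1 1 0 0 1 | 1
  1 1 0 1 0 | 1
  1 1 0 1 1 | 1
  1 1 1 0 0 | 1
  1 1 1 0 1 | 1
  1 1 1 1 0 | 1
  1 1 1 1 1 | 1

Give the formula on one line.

  ~b = 11111111000000001111111100000000
  (d | e) = 01110111011101110111011101110111
  (~b | (d | e)) = 11111111011101111111111101110111
  (b & a) = 00000000000000000000000011111111
  ((~b | (d | e)) | (b & a)) = 11111111011101111111111111111111

((~b | (d | e)) | (b & a))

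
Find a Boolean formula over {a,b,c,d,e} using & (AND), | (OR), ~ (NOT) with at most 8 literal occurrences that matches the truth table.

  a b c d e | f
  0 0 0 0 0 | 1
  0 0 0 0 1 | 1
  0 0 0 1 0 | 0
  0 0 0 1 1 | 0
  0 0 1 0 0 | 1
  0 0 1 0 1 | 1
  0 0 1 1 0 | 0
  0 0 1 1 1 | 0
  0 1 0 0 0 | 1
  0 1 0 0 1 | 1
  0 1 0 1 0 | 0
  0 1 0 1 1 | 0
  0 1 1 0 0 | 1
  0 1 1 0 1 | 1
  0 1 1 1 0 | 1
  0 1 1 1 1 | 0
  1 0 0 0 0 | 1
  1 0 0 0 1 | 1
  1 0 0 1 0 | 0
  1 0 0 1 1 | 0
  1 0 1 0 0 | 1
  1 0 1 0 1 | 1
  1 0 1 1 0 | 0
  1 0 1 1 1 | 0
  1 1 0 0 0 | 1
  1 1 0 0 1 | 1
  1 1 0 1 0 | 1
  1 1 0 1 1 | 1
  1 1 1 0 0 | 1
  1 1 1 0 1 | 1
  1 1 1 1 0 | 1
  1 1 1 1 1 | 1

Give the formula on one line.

(~d | (((c & ~e) | a) & b))

  ~d = 11001100110011001100110011001100
  ~e = 10101010101010101010101010101010
  (c & ~e) = 00001010000010100000101000001010
  ((c & ~e) | a) = 00001010000010101111111111111111
  (((c & ~e) | a) & b) = 00000000000010100000000011111111
  (~d | (((c & ~e) | a) & b)) = 11001100110011101100110011111111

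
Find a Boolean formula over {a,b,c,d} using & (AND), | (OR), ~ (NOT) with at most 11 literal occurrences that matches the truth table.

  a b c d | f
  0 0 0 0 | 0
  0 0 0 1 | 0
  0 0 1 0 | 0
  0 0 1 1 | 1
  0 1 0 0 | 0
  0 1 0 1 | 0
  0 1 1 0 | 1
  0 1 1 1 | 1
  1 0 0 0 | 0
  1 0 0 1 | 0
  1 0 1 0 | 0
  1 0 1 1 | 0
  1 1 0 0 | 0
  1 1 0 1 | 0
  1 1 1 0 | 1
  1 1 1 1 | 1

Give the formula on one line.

  ~a = 1111111100000000
  (~a & d) = 0101010100000000
  ((~a & d) | b) = 0101111100001111
  (d | b) = 0101111101011111
  ~d = 1010101010101010
  (~d & ~a) = 1010101000000000
  ((d | b) | (~d & ~a)) = 1111111101011111
  (c & ((d | b) | (~d & ~a))) = 0011001100010011
  (((~a & d) | b) & (c & ((d | b) | (~d & ~a)))) = 0001001100000011

(((~a & d) | b) & (c & ((d | b) | (~d & ~a))))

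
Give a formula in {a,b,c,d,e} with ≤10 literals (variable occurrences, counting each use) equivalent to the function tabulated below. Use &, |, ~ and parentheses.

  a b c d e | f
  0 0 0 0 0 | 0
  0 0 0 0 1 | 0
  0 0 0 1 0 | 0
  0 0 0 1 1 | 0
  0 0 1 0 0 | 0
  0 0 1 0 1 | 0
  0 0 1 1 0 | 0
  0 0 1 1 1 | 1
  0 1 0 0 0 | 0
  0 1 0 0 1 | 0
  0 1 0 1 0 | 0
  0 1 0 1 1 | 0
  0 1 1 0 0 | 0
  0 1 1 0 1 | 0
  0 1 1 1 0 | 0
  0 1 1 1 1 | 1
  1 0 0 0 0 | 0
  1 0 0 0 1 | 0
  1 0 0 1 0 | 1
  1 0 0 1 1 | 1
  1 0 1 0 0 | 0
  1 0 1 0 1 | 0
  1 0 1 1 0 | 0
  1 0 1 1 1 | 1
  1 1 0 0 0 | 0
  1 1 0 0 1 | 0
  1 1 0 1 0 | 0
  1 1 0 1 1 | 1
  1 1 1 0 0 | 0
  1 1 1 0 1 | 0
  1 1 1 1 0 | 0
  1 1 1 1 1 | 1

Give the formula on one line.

  ~e = 10101010101010101010101010101010
  (~e | c) = 10101111101011111010111110101111
  ((~e | c) | a) = 10101111101011111111111111111111
  ~b = 11111111000000001111111100000000
  (~b & d) = 00110011000000000011001100000000
  (a & (~b & d)) = 00000000000000000011001100000000
  ~c = 11110000111100001111000011110000
  ((a & (~b & d)) & ~c) = 00000000000000000011000000000000
  (((a & (~b & d)) & ~c) | e) = 01010101010101010111010101010101
  (d & (((a & (~b & d)) & ~c) | e)) = 00010001000100010011000100010001
  (((~e | c) | a) & (d & (((a & (~b & d)) & ~c) | e))) = 00000001000000010011000100010001

(((~e | c) | a) & (d & (((a & (~b & d)) & ~c) | e)))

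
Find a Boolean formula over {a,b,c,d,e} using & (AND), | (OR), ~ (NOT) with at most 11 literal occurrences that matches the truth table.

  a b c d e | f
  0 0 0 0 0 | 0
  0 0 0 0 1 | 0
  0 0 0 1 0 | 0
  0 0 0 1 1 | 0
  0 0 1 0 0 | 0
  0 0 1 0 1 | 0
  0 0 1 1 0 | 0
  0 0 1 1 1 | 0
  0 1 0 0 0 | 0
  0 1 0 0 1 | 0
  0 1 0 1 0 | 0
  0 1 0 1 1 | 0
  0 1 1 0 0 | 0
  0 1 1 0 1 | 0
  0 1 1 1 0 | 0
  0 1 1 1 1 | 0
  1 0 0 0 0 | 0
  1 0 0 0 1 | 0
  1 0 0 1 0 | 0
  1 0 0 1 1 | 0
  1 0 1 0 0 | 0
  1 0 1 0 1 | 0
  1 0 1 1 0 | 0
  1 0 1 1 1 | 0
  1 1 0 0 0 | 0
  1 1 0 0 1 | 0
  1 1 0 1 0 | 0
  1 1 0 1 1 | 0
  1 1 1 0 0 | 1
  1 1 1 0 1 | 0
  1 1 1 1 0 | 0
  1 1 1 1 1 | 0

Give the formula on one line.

((((c & (e | a)) | (~c | ~b)) & (~d & c)) & (b & ~e))

  (e | a) = 01010101010101011111111111111111
  (c & (e | a)) = 00000101000001010000111100001111
  ~c = 11110000111100001111000011110000
  ~b = 11111111000000001111111100000000
  (~c | ~b) = 11111111111100001111111111110000
  ((c & (e | a)) | (~c | ~b)) = 11111111111101011111111111111111
  ~d = 11001100110011001100110011001100
  (~d & c) = 00001100000011000000110000001100
  (((c & (e | a)) | (~c | ~b)) & (~d & c)) = 00001100000001000000110000001100
  ~e = 10101010101010101010101010101010
  (b & ~e) = 00000000101010100000000010101010
  ((((c & (e | a)) | (~c | ~b)) & (~d & c)) & (b & ~e)) = 00000000000000000000000000001000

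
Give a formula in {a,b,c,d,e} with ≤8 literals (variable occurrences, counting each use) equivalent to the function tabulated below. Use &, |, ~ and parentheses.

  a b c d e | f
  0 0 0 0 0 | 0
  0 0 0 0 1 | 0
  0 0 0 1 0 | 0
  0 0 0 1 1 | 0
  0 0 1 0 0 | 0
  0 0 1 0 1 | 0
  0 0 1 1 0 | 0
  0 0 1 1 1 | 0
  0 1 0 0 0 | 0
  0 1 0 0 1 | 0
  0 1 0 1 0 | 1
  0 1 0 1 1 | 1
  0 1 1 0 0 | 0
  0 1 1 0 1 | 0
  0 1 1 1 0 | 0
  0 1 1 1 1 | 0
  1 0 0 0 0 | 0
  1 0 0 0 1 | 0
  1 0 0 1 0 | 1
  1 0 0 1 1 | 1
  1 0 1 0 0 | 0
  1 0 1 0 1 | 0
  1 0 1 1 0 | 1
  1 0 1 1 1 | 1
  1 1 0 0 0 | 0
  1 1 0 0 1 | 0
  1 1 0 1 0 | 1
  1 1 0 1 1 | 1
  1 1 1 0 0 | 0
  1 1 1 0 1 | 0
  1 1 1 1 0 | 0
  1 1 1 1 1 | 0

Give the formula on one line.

((~b | ~c) & ((a | (b | ~d)) & d))

  ~b = 11111111000000001111111100000000
  ~c = 11110000111100001111000011110000
  (~b | ~c) = 11111111111100001111111111110000
  ~d = 11001100110011001100110011001100
  (b | ~d) = 11001100111111111100110011111111
  (a | (b | ~d)) = 11001100111111111111111111111111
  ((a | (b | ~d)) & d) = 00000000001100110011001100110011
  ((~b | ~c) & ((a | (b | ~d)) & d)) = 00000000001100000011001100110000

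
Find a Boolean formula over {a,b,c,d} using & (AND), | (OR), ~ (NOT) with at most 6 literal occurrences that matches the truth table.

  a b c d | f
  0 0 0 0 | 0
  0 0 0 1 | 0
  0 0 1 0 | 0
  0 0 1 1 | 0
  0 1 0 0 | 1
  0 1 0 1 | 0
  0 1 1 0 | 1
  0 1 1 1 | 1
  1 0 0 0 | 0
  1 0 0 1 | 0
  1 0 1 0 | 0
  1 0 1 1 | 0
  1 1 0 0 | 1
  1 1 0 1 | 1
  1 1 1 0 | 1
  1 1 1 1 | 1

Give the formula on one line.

  ~c = 1100110011001100
  ~d = 1010101010101010
  (a | ~d) = 1010101011111111
  (~c & (a | ~d)) = 1000100011001100
  ((~c & (a | ~d)) | c) = 1011101111111111
  (((~c & (a | ~d)) | c) & b) = 0000101100001111

(((~c & (a | ~d)) | c) & b)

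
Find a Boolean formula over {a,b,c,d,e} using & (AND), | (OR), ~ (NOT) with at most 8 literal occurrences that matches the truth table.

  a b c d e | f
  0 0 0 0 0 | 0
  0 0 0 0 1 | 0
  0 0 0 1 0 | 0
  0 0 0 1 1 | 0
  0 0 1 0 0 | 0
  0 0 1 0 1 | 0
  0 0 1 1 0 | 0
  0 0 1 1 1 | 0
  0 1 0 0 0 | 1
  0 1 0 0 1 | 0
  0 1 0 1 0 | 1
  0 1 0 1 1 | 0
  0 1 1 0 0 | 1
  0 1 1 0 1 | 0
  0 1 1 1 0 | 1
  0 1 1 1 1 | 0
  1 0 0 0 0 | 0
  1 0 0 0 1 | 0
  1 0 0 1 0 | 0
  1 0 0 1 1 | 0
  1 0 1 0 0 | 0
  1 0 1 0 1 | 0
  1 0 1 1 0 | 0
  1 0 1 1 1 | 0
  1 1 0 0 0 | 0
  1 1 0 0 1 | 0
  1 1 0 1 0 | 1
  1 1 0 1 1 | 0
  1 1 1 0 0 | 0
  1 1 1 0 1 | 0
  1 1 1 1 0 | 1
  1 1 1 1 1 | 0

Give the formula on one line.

  (a & d) = 00000000000000000011001100110011
  ~a = 11111111111111110000000000000000
  ((a & d) | ~a) = 11111111111111110011001100110011
  (((a & d) | ~a) & b) = 00000000111111110000000000110011
  ~b = 11111111000000001111111100000000
  (~b & e) = 01010101000000000101010100000000
  ~e = 10101010101010101010101010101010
  ((~b & e) | ~e) = 11111111101010101111111110101010
  ((((a & d) | ~a) & b) & ((~b & e) | ~e)) = 00000000101010100000000000100010

((((a & d) | ~a) & b) & ((~b & e) | ~e))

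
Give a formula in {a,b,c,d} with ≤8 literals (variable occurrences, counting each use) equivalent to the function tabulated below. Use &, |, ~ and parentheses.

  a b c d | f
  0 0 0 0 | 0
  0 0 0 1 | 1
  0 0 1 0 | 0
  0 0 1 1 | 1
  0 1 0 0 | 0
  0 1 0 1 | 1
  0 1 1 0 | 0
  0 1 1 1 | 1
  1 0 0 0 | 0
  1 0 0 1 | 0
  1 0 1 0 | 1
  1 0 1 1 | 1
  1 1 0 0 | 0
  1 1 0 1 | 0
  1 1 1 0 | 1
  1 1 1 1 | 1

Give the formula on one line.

  ~b = 1111000011110000
  (~b & d) = 0101000001010000
  ((~b & d) & c) = 0001000000010000
  (a & c) = 0000000000110011
  (((~b & d) & c) | (a & c)) = 0001000000110011
  ~a = 1111111100000000
  (~a & d) = 0101010100000000
  ((((~b & d) & c) | (a & c)) | (~a & d)) = 0101010100110011

((((~b & d) & c) | (a & c)) | (~a & d))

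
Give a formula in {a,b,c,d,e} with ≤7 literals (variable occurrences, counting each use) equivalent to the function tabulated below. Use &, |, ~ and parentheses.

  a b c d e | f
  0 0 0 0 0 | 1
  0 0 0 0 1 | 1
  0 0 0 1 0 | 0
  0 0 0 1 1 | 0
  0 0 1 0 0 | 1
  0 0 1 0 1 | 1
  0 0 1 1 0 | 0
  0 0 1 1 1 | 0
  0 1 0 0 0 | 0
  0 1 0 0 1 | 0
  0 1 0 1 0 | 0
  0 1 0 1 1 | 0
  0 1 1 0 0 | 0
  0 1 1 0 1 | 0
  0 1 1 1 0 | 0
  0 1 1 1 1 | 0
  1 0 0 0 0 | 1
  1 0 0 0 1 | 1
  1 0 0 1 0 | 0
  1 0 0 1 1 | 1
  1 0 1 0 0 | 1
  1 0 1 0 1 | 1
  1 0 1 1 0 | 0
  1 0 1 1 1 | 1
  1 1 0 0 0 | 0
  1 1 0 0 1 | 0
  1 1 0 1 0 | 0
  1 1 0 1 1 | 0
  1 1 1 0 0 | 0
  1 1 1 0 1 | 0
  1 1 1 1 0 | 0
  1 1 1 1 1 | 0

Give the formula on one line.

((~d | (e & a)) & ~b)

  ~d = 11001100110011001100110011001100
  (e & a) = 00000000000000000101010101010101
  (~d | (e & a)) = 11001100110011001101110111011101
  ~b = 11111111000000001111111100000000
  ((~d | (e & a)) & ~b) = 11001100000000001101110100000000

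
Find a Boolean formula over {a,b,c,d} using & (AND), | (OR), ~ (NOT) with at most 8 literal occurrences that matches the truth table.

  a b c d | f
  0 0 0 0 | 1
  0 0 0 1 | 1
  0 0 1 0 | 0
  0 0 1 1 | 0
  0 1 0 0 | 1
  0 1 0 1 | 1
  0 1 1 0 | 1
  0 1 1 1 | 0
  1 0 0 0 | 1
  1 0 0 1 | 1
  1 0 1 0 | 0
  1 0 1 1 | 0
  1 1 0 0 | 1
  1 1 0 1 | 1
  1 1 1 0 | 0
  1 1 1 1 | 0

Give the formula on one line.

  ~c = 1100110011001100
  ~a = 1111111100000000
  (~c | ~a) = 1111111111001100
  (d & a) = 0000000001010101
  ~d = 1010101010101010
  (~d & b) = 0000101000001010
  ((d & a) | (~d & b)) = 0000101001011111
  (~c | ((d & a) | (~d & b))) = 1100111011011111
  ((~c | ~a) & (~c | ((d & a) | (~d & b)))) = 1100111011001100

((~c | ~a) & (~c | ((d & a) | (~d & b))))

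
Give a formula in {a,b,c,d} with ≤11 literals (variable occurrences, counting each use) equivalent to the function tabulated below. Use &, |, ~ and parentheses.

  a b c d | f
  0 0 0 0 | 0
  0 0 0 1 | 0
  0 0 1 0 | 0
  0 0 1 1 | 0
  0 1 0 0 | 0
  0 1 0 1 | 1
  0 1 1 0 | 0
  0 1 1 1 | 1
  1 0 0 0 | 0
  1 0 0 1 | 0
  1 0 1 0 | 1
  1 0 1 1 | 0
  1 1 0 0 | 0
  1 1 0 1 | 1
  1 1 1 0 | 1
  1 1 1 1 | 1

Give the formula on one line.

((d | c) & ((~d & a) | ((~c | (d | a)) & b)))

  (d | c) = 0111011101110111
  ~d = 1010101010101010
  (~d & a) = 0000000010101010
  ~c = 1100110011001100
  (d | a) = 0101010111111111
  (~c | (d | a)) = 1101110111111111
  ((~c | (d | a)) & b) = 0000110100001111
  ((~d & a) | ((~c | (d | a)) & b)) = 0000110110101111
  ((d | c) & ((~d & a) | ((~c | (d | a)) & b))) = 0000010100100111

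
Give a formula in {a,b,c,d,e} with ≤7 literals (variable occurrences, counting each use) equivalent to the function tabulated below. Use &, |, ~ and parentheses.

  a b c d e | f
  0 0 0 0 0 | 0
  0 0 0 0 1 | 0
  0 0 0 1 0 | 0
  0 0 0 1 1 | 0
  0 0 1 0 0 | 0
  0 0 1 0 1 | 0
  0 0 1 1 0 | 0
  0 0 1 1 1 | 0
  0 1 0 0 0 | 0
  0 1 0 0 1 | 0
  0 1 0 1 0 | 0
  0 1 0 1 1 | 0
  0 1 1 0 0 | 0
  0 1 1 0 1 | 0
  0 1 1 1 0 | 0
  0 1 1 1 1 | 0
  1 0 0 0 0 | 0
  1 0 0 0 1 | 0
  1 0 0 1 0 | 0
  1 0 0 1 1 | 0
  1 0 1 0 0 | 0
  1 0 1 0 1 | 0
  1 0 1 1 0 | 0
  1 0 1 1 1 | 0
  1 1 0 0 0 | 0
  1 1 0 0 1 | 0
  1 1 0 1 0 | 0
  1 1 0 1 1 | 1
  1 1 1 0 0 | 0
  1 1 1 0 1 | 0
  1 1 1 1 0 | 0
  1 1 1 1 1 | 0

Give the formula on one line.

((~c | ~b) & (((e & a) | ~b) & (b & d)))

  ~c = 11110000111100001111000011110000
  ~b = 11111111000000001111111100000000
  (~c | ~b) = 11111111111100001111111111110000
  (e & a) = 00000000000000000101010101010101
  ((e & a) | ~b) = 11111111000000001111111101010101
  (b & d) = 00000000001100110000000000110011
  (((e & a) | ~b) & (b & d)) = 00000000000000000000000000010001
  ((~c | ~b) & (((e & a) | ~b) & (b & d))) = 00000000000000000000000000010000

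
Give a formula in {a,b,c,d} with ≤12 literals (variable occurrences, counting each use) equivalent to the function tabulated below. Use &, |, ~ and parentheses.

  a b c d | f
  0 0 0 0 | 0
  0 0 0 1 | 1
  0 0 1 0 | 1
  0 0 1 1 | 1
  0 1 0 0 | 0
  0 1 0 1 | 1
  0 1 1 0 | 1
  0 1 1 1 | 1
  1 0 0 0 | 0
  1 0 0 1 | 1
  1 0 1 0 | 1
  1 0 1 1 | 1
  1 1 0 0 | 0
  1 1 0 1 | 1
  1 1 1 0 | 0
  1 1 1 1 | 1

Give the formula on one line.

  ~a = 1111111100000000
  (d | c) = 0111011101110111
  (~a & (d | c)) = 0111011100000000
  ((~a & (d | c)) | d) = 0111011101010101
  ~b = 1111000011110000
  (~b | a) = 1111000011111111
  ~c = 1100110011001100
  ((~b | a) & ~c) = 1100000011001100
  (((~b | a) & ~c) | ~b) = 1111000011111100
  (c & (((~b | a) & ~c) | ~b)) = 0011000000110000
  (((~a & (d | c)) | d) | (c & (((~b | a) & ~c) | ~b))) = 0111011101110101

(((~a & (d | c)) | d) | (c & (((~b | a) & ~c) | ~b)))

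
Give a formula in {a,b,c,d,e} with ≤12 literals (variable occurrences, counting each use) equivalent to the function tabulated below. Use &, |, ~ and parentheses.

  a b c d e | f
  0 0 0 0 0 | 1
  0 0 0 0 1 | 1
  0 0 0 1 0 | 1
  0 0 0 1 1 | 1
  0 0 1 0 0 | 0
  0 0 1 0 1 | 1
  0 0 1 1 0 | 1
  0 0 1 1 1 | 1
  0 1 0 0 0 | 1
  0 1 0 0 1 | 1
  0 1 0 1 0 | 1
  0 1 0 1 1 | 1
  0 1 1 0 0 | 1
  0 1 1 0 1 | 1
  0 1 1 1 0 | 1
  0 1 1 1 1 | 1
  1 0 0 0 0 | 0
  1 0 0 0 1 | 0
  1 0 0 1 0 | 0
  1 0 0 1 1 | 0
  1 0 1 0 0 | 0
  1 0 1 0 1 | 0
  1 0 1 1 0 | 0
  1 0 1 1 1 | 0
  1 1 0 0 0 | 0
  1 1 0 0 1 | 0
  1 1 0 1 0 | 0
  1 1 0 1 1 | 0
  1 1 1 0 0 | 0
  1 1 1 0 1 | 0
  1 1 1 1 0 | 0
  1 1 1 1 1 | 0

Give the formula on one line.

(((e | ((d | (b & ~c)) | b)) | (a | (b | ~c))) & ~a)

  ~c = 11110000111100001111000011110000
  (b & ~c) = 00000000111100000000000011110000
  (d | (b & ~c)) = 00110011111100110011001111110011
  ((d | (b & ~c)) | b) = 00110011111111110011001111111111
  (e | ((d | (b & ~c)) | b)) = 01110111111111110111011111111111
  (b | ~c) = 11110000111111111111000011111111
  (a | (b | ~c)) = 11110000111111111111111111111111
  ((e | ((d | (b & ~c)) | b)) | (a | (b | ~c))) = 11110111111111111111111111111111
  ~a = 11111111111111110000000000000000
  (((e | ((d | (b & ~c)) | b)) | (a | (b | ~c))) & ~a) = 11110111111111110000000000000000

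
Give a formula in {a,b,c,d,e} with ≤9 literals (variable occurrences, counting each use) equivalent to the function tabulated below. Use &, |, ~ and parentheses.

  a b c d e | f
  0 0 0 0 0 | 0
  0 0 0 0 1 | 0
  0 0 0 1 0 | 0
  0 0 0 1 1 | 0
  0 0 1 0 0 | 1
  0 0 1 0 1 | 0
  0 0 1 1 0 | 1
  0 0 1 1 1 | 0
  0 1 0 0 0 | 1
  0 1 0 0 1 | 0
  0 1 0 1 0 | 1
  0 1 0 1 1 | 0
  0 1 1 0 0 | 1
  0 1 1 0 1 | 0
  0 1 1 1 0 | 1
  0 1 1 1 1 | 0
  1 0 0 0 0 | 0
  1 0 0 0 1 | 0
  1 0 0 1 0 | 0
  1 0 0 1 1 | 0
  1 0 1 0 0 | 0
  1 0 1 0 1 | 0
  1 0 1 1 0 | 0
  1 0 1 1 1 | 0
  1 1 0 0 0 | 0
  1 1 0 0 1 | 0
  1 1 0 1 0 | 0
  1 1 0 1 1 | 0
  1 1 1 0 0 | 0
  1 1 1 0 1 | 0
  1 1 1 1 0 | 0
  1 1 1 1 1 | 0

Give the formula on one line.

((c | (~e & (b | e))) & (~a & ~e))

  ~e = 10101010101010101010101010101010
  (b | e) = 01010101111111110101010111111111
  (~e & (b | e)) = 00000000101010100000000010101010
  (c | (~e & (b | e))) = 00001111101011110000111110101111
  ~a = 11111111111111110000000000000000
  (~a & ~e) = 10101010101010100000000000000000
  ((c | (~e & (b | e))) & (~a & ~e)) = 00001010101010100000000000000000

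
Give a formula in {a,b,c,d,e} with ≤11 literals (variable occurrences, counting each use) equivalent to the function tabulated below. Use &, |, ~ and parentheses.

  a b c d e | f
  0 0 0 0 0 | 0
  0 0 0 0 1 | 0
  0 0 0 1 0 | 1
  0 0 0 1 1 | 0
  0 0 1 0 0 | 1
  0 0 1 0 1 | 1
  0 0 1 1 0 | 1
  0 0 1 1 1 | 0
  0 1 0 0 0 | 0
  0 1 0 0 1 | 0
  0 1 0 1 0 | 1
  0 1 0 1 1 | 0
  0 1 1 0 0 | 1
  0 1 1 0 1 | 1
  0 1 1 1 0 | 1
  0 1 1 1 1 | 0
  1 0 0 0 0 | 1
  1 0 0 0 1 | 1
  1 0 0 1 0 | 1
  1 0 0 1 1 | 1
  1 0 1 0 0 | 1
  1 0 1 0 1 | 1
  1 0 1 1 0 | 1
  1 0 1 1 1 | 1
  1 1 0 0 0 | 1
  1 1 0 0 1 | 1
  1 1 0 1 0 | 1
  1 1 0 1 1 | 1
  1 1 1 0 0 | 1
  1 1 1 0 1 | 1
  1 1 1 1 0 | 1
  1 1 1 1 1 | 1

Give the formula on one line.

  ~d = 11001100110011001100110011001100
  (~d | a) = 11001100110011001111111111111111
  (c & (~d | a)) = 00001100000011000000111100001111
  (d | c) = 00111111001111110011111100111111
  ~e = 10101010101010101010101010101010
  ~a = 11111111111111110000000000000000
  (~e & ~a) = 10101010101010100000000000000000
  (a | (~e & ~a)) = 10101010101010101111111111111111
  ((d | c) & (a | (~e & ~a))) = 00101010001010100011111100111111
  (a | ((d | c) & (a | (~e & ~a)))) = 00101010001010101111111111111111
  ((c & (~d | a)) | (a | ((d | c) & (a | (~e & ~a))))) = 00101110001011101111111111111111

((c & (~d | a)) | (a | ((d | c) & (a | (~e & ~a)))))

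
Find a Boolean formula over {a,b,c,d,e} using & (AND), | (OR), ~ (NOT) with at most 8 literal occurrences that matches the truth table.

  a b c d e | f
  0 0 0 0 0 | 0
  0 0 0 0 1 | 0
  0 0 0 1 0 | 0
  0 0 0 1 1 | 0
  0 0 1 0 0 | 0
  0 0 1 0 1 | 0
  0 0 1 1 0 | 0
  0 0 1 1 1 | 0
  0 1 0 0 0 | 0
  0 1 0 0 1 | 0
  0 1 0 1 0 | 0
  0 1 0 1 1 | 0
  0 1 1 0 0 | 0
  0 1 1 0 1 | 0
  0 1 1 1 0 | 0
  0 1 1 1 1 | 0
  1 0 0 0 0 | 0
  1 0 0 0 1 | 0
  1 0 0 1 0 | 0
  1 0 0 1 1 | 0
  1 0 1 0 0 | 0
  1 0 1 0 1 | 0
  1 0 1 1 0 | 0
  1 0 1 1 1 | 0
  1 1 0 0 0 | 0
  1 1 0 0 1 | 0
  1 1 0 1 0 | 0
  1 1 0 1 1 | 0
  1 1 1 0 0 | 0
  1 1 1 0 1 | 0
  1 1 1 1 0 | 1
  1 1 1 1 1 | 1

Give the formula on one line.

  ~b = 11111111000000001111111100000000
  (~b & a) = 00000000000000001111111100000000
  ((~b & a) | d) = 00110011001100111111111100110011
  (((~b & a) | d) & a) = 00000000000000001111111100110011
  ((((~b & a) | d) & a) & b) = 00000000000000000000000000110011
  ~a = 11111111111111110000000000000000
  (c | ~a) = 11111111111111110000111100001111
  ((c | ~a) | ~b) = 11111111111111111111111100001111
  (((((~b & a) | d) & a) & b) & ((c | ~a) | ~b)) = 00000000000000000000000000000011

(((((~b & a) | d) & a) & b) & ((c | ~a) | ~b))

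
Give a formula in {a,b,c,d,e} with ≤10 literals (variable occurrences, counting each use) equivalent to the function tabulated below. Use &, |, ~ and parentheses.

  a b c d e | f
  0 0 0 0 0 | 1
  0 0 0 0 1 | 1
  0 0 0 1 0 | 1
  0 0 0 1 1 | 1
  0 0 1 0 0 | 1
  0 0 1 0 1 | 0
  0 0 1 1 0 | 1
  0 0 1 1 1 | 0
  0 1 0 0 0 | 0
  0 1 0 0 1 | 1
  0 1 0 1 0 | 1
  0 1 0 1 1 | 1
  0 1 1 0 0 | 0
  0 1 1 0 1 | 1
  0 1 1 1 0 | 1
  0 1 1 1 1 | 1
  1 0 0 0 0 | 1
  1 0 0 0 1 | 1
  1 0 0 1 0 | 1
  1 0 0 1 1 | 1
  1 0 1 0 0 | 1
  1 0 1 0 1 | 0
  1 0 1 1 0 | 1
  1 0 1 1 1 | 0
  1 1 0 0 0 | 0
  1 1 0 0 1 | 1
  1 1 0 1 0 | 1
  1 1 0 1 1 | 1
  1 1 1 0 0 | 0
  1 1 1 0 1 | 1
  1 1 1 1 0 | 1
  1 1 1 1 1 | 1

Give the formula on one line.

  ~e = 10101010101010101010101010101010
  (b & ~e) = 00000000101010100000000010101010
  ~d = 11001100110011001100110011001100
  ((b & ~e) | ~d) = 11001100111011101100110011101110
  ~b = 11111111000000001111111100000000
  (e | ~b) = 11111111010101011111111101010101
  (((b & ~e) | ~d) & (e | ~b)) = 11001100010001001100110001000100
  ((((b & ~e) | ~d) & (e | ~b)) | d) = 11111111011101111111111101110111
  ~c = 11110000111100001111000011110000
  (b | ~e) = 10101010111111111010101011111111
  (~c | (b | ~e)) = 11111010111111111111101011111111
  (((((b & ~e) | ~d) & (e | ~b)) | d) & (~c | (b | ~e))) = 11111010011101111111101001110111

(((((b & ~e) | ~d) & (e | ~b)) | d) & (~c | (b | ~e)))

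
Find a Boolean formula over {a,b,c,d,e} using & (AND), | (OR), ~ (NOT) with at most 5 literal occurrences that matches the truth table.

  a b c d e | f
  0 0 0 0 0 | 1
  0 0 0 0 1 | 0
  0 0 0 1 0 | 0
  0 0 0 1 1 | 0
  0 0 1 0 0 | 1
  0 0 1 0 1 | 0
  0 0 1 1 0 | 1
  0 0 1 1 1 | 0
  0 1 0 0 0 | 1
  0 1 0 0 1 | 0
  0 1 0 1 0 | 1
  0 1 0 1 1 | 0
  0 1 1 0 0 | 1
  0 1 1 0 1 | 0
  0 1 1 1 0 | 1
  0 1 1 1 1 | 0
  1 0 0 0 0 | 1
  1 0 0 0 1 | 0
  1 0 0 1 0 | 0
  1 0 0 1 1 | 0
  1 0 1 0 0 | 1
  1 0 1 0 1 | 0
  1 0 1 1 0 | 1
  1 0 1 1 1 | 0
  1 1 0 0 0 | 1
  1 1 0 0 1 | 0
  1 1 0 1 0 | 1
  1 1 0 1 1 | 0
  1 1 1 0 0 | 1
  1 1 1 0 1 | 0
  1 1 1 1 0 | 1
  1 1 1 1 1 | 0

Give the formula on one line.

((~d | ((c | e) | b)) & ~e)

  ~d = 11001100110011001100110011001100
  (c | e) = 01011111010111110101111101011111
  ((c | e) | b) = 01011111111111110101111111111111
  (~d | ((c | e) | b)) = 11011111111111111101111111111111
  ~e = 10101010101010101010101010101010
  ((~d | ((c | e) | b)) & ~e) = 10001010101010101000101010101010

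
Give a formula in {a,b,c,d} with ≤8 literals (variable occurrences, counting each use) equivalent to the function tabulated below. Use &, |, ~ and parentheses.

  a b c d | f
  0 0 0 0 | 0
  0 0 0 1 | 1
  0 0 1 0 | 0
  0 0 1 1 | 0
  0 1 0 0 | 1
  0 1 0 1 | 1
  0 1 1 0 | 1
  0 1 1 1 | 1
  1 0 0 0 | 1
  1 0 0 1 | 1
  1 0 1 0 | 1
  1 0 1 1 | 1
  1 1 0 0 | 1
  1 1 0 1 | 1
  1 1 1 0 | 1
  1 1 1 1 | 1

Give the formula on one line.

(b | ((~c & (((d & ~c) | a) | (c | b))) | a))

  ~c = 1100110011001100
  (d & ~c) = 0100010001000100
  ((d & ~c) | a) = 0100010011111111
  (c | b) = 0011111100111111
  (((d & ~c) | a) | (c | b)) = 0111111111111111
  (~c & (((d & ~c) | a) | (c | b))) = 0100110011001100
  ((~c & (((d & ~c) | a) | (c | b))) | a) = 0100110011111111
  (b | ((~c & (((d & ~c) | a) | (c | b))) | a)) = 0100111111111111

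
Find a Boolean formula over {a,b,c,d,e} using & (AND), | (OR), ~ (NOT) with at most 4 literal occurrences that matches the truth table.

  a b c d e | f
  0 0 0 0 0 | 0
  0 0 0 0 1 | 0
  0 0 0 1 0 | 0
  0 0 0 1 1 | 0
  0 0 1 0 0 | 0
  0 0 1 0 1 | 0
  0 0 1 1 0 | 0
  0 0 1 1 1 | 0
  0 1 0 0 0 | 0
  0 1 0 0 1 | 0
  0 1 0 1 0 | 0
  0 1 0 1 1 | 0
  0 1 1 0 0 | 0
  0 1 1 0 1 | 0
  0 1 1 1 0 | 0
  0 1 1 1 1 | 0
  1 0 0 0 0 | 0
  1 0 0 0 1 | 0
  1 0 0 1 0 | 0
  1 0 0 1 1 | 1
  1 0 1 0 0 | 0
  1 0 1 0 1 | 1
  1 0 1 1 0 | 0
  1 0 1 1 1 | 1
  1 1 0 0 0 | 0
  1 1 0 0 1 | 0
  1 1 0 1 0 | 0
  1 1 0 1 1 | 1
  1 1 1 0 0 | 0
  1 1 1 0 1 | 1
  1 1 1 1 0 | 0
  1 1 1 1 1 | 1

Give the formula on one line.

((e & (c | d)) & a)

  (c | d) = 00111111001111110011111100111111
  (e & (c | d)) = 00010101000101010001010100010101
  ((e & (c | d)) & a) = 00000000000000000001010100010101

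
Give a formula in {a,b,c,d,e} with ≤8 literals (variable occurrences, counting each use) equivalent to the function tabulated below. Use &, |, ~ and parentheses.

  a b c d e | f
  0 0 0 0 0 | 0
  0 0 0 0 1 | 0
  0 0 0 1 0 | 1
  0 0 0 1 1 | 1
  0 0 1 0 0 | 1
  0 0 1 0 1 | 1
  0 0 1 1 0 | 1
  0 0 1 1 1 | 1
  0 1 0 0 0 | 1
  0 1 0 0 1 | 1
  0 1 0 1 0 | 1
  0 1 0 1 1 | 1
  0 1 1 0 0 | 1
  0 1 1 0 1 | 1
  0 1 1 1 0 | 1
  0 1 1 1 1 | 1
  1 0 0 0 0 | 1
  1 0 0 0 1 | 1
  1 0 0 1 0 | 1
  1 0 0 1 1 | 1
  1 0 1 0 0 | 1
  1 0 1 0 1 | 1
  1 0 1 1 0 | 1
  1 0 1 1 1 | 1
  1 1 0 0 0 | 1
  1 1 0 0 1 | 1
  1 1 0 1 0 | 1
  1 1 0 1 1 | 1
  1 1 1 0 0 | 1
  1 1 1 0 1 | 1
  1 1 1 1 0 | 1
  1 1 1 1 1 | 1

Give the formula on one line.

  (a | d) = 00110011001100111111111111111111
  ~d = 11001100110011001100110011001100
  ~a = 11111111111111110000000000000000
  (~d | ~a) = 11111111111111111100110011001100
  ((~d | ~a) & c) = 00001111000011110000110000001100
  (b | ((~d | ~a) & c)) = 00001111111111110000110011111111
  ((a | d) | (b | ((~d | ~a) & c))) = 00111111111111111111111111111111

((a | d) | (b | ((~d | ~a) & c)))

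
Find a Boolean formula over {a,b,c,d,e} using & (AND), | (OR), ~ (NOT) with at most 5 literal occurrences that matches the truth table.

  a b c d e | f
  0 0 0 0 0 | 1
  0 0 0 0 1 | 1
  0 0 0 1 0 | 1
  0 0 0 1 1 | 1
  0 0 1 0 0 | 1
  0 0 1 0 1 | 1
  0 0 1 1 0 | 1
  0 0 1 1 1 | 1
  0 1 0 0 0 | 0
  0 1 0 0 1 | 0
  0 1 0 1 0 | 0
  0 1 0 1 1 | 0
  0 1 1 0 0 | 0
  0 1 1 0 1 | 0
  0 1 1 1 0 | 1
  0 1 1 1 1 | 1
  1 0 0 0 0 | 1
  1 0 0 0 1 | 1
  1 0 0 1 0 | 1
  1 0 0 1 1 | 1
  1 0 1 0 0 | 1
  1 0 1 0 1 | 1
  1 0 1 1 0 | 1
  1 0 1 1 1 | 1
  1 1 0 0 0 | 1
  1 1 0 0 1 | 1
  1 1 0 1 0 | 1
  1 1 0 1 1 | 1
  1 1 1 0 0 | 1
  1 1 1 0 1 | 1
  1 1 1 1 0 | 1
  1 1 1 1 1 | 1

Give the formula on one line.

((a | (c & d)) | ~b)

  (c & d) = 00000011000000110000001100000011
  (a | (c & d)) = 00000011000000111111111111111111
  ~b = 11111111000000001111111100000000
  ((a | (c & d)) | ~b) = 11111111000000111111111111111111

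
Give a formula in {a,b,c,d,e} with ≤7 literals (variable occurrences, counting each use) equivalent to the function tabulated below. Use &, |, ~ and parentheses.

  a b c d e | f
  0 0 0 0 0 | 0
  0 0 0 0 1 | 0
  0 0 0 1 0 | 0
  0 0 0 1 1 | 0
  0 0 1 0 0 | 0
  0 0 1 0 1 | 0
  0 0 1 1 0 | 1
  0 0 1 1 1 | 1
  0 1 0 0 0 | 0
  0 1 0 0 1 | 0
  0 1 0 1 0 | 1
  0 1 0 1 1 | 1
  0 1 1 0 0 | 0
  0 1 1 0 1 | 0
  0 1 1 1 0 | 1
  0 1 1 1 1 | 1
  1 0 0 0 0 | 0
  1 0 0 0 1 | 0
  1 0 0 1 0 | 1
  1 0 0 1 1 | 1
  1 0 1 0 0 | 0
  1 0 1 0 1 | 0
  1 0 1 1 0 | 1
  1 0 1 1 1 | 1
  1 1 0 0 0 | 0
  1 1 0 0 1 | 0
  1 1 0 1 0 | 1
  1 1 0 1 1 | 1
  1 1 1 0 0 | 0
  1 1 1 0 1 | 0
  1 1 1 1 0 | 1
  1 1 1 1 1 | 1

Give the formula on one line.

(d & (((~d | a) | c) | (b | (a & ~b))))

  ~d = 11001100110011001100110011001100
  (~d | a) = 11001100110011001111111111111111
  ((~d | a) | c) = 11001111110011111111111111111111
  ~b = 11111111000000001111111100000000
  (a & ~b) = 00000000000000001111111100000000
  (b | (a & ~b)) = 00000000111111111111111111111111
  (((~d | a) | c) | (b | (a & ~b))) = 11001111111111111111111111111111
  (d & (((~d | a) | c) | (b | (a & ~b)))) = 00000011001100110011001100110011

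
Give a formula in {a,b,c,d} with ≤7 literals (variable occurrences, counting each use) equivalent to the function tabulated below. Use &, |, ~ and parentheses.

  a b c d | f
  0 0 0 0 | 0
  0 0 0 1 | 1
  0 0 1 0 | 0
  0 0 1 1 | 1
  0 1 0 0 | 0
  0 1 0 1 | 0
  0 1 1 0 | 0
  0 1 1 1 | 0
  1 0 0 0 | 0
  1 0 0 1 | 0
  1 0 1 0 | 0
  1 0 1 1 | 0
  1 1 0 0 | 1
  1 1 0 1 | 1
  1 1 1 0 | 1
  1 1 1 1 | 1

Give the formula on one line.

  (b & a) = 0000000000001111
  ~c = 1100110011001100
  (b & ~c) = 0000110000001100
  (d | (b & ~c)) = 0101110101011101
  ~b = 1111000011110000
  ~a = 1111111100000000
  (~b & ~a) = 1111000000000000
  ((d | (b & ~c)) & (~b & ~a)) = 0101000000000000
  ((b & a) | ((d | (b & ~c)) & (~b & ~a))) = 0101000000001111

((b & a) | ((d | (b & ~c)) & (~b & ~a)))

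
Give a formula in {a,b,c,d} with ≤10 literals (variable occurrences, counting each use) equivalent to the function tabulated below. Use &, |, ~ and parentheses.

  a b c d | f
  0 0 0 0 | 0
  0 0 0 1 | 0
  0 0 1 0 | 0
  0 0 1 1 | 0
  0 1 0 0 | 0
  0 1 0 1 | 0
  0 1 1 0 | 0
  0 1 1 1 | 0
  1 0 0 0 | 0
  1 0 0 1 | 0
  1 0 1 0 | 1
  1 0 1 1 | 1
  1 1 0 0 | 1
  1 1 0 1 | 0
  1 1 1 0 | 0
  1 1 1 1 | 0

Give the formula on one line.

(a & (((~b | ~d) & (b & (~b | ~c))) | (~b & c)))

  ~b = 1111000011110000
  ~d = 1010101010101010
  (~b | ~d) = 1111101011111010
  ~c = 1100110011001100
  (~b | ~c) = 1111110011111100
  (b & (~b | ~c)) = 0000110000001100
  ((~b | ~d) & (b & (~b | ~c))) = 0000100000001000
  (~b & c) = 0011000000110000
  (((~b | ~d) & (b & (~b | ~c))) | (~b & c)) = 0011100000111000
  (a & (((~b | ~d) & (b & (~b | ~c))) | (~b & c))) = 0000000000111000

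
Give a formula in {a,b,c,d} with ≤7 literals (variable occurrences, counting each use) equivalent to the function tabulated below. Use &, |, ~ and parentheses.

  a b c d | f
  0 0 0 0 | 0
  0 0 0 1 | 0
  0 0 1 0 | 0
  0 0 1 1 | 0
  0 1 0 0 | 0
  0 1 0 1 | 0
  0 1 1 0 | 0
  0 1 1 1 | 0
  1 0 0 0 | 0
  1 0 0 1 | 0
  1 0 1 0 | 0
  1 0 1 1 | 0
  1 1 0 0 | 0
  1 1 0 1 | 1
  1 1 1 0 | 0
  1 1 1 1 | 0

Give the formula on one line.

(((b & (d | (~b & c))) & a) & (~b | ~c))

  ~b = 1111000011110000
  (~b & c) = 0011000000110000
  (d | (~b & c)) = 0111010101110101
  (b & (d | (~b & c))) = 0000010100000101
  ((b & (d | (~b & c))) & a) = 0000000000000101
  ~c = 1100110011001100
  (~b | ~c) = 1111110011111100
  (((b & (d | (~b & c))) & a) & (~b | ~c)) = 0000000000000100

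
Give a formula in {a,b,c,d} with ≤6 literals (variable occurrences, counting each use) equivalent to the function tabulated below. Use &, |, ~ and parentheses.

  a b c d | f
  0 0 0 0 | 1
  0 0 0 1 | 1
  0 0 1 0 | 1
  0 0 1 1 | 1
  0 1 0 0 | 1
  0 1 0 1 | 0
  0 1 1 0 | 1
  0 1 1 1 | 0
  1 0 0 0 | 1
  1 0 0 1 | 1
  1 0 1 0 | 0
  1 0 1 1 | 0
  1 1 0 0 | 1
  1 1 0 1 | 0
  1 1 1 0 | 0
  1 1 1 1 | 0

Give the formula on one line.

  ~b = 1111000011110000
  ~d = 1010101010101010
  (~b | ~d) = 1111101011111010
  ~a = 1111111100000000
  ~c = 1100110011001100
  (~a | ~c) = 1111111111001100
  ((~b | ~d) & (~a | ~c)) = 1111101011001000

((~b | ~d) & (~a | ~c))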